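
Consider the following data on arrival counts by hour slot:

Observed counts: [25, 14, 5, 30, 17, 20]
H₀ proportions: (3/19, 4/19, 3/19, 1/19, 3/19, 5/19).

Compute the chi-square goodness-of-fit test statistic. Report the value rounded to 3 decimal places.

test statistic = 118.712

n = 111; E_i = n·p_i = [17.53, 23.37, 17.53, 5.84, 17.53, 29.21]
χ² = (25−17.53)²/17.53 + (14−23.37)²/23.37 + (5−17.53)²/17.53 + (30−5.84)²/5.84 + (17−17.53)²/17.53 + (20−29.21)²/29.21 = 118.7117
df = 5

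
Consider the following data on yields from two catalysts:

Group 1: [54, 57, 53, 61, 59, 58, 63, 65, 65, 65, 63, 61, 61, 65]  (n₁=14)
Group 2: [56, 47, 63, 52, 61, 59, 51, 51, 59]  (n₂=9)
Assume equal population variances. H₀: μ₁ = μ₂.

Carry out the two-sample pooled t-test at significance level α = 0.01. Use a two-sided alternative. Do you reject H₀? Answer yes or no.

x̄₁=60.714, s₁=4.046, n₁=14
x̄₂=55.444, s₂=5.434, n₂=9
s_p² = [13·4.046² + 8·5.434²]/21 = 21.3847
SE = √(s_p²·(1/14+1/9)) = 1.9757
t = (60.714−55.444)/1.9757 = 2.6673
df = 21
p-value (two-sided) = 0.01442
At α=0.01: p ≥ α → fail to reject H₀

reject H₀: no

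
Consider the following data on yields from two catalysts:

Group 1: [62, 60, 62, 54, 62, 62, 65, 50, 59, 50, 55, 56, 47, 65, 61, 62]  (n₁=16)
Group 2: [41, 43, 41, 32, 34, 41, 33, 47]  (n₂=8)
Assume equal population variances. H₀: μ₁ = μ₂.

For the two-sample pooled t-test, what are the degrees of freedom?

df = n₁ + n₂ − 2 = 16 + 8 − 2 = 22

degrees of freedom = 22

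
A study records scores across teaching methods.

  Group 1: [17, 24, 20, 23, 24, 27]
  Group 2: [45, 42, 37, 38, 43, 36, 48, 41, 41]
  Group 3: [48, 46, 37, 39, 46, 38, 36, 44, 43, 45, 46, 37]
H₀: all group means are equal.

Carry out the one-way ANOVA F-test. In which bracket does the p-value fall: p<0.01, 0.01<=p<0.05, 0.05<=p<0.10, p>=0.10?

p-value bracket: p<0.01

Group means [22.50, 41.22, 42.08], grand mean 37.444
SSB = Σnᵢ(x̄ᵢ−x̄)² = 1726.694; SSW = ΣΣ(x−x̄ᵢ)² = 389.972
MSB = 1726.694/2 = 863.3472; MSW = 389.972/24 = 16.2488
F = MSB/MSW = 53.1328
df = (2, 24)
p-value (upper-tail) = 0.00000
→ bracket: p<0.01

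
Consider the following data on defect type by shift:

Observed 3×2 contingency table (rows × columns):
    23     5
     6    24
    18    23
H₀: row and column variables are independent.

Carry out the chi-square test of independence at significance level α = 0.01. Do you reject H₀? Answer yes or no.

reject H₀: yes

Row totals [28, 30, 41], col totals [47, 52], n=99
χ² = (23−13.29)²/13.29 + (5−14.71)²/14.71 + (6−14.24)²/14.24 + (24−15.76)²/15.76 + (18−19.46)²/19.46 + (23−21.54)²/21.54 = 22.7868
df = 2
p-value (upper-tail) = 0.00001
At α=0.01: p < α → reject H₀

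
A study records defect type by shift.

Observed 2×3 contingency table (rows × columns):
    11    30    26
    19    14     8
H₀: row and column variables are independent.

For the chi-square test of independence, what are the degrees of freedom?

degrees of freedom = 2

df = (r−1)(c−1) = (2−1)·(3−1) = 2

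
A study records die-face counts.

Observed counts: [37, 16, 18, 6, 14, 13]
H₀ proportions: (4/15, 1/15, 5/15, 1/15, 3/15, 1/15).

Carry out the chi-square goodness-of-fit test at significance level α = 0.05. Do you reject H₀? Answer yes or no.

reject H₀: yes

n = 104; E_i = n·p_i = [27.73, 6.93, 34.67, 6.93, 20.80, 6.93]
χ² = (37−27.73)²/27.73 + (16−6.93)²/6.93 + (18−34.67)²/34.67 + (6−6.93)²/6.93 + (14−20.80)²/20.80 + (13−6.93)²/6.93 = 30.6226
df = 5
p-value (upper-tail) = 0.00001
At α=0.05: p < α → reject H₀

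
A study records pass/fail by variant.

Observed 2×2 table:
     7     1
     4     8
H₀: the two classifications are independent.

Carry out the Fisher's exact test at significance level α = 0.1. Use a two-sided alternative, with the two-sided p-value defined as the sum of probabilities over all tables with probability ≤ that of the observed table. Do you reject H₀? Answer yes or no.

Margins: r₁=8, r₂=12, c₁=11, c₂=9, n=20
p_obs = C(8,7)·C(12,4)/C(20,11); sum pmf over tables with pmf ≤ p_obs
p-value (two-sided) = 0.02810
At α=0.1: p < α → reject H₀

reject H₀: yes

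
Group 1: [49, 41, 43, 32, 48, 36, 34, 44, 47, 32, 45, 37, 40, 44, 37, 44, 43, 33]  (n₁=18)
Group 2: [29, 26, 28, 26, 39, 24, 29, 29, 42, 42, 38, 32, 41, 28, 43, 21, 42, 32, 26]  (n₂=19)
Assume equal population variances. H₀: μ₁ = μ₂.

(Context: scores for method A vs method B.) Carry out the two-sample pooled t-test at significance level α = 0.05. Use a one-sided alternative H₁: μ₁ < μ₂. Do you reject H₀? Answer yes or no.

reject H₀: no

x̄₁=40.500, s₁=5.576, n₁=18
x̄₂=32.474, s₂=7.206, n₂=19
s_p² = [17·5.576² + 18·7.206²]/35 = 41.8068
SE = √(s_p²·(1/18+1/19)) = 2.1267
t = (40.500−32.474)/2.1267 = 3.7740
df = 35
p-value (one-sided, H₁ less) = 0.99970
At α=0.05: p ≥ α → fail to reject H₀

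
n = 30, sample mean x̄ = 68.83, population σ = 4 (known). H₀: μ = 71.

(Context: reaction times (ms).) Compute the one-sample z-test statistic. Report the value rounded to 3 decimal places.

SE = σ/√n = 4/√30 = 0.7303
z = (x̄−μ₀)/SE = (68.83−71)/0.7303 = -2.9714

test statistic = -2.971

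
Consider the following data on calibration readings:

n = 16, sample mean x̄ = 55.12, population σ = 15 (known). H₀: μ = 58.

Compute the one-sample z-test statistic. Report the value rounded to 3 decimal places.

SE = σ/√n = 15/√16 = 3.7500
z = (x̄−μ₀)/SE = (55.12−58)/3.7500 = -0.7680

test statistic = -0.768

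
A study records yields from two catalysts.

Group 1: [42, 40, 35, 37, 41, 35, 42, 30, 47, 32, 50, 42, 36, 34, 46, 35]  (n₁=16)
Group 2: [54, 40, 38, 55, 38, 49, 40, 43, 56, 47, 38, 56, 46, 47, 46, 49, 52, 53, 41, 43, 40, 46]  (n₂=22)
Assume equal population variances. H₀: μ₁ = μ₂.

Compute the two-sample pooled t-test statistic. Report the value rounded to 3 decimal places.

test statistic = -3.698

x̄₁=39.000, s₁=5.669, n₁=16
x̄₂=46.227, s₂=6.141, n₂=22
s_p² = [15·5.669² + 21·6.141²]/36 = 35.3851
SE = √(s_p²·(1/16+1/22)) = 1.9545
t = (39.000−46.227)/1.9545 = -3.6978
df = 36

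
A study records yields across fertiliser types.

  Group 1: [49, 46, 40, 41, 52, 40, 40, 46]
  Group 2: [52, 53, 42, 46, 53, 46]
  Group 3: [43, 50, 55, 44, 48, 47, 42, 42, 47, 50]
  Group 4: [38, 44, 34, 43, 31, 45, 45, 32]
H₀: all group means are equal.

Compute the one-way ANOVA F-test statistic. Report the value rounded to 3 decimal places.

Group means [44.25, 48.67, 46.80, 39.00], grand mean 44.562
SSB = Σnᵢ(x̄ᵢ−x̄)² = 399.442; SSW = ΣΣ(x−x̄ᵢ)² = 670.433
MSB = 399.442/3 = 133.1472; MSW = 670.433/28 = 23.9440
F = MSB/MSW = 5.5608
df = (3, 28)

test statistic = 5.561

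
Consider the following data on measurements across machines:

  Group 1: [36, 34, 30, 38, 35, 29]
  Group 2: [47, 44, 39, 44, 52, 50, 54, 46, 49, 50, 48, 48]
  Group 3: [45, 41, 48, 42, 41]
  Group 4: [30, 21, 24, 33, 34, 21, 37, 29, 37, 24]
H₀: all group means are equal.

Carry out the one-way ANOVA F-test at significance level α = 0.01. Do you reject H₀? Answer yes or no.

reject H₀: yes

Group means [33.67, 47.58, 43.40, 29.00], grand mean 38.788
SSB = Σnᵢ(x̄ᵢ−x̄)² = 2150.065; SSW = ΣΣ(x−x̄ᵢ)² = 623.450
MSB = 2150.065/3 = 716.6884; MSW = 623.450/29 = 21.4983
F = MSB/MSW = 33.3370
df = (3, 29)
p-value (upper-tail) = 0.00000
At α=0.01: p < α → reject H₀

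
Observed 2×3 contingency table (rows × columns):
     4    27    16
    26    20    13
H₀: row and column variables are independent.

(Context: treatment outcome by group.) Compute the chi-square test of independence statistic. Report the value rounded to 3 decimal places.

Row totals [47, 59], col totals [30, 47, 29], n=106
χ² = (4−13.30)²/13.30 + (27−20.84)²/20.84 + (16−12.86)²/12.86 + (26−16.70)²/16.70 + (20−26.16)²/26.16 + (13−16.14)²/16.14 = 16.3371
df = 2

test statistic = 16.337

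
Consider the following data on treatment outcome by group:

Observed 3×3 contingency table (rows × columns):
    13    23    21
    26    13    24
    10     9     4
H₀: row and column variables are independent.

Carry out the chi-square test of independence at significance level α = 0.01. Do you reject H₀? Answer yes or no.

reject H₀: no

Row totals [57, 63, 23], col totals [49, 45, 49], n=143
χ² = (13−19.53)²/19.53 + (23−17.94)²/17.94 + (21−19.53)²/19.53 + (26−21.59)²/21.59 + (13−19.83)²/19.83 + (24−21.59)²/21.59 + (10−7.88)²/7.88 + (9−7.24)²/7.24 + (4−7.88)²/7.88 = 10.1550
df = 4
p-value (upper-tail) = 0.03790
At α=0.01: p ≥ α → fail to reject H₀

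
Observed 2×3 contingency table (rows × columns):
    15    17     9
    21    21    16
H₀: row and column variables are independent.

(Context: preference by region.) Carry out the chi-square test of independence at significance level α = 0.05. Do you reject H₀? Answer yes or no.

Row totals [41, 58], col totals [36, 38, 25], n=99
χ² = (15−14.91)²/14.91 + (17−15.74)²/15.74 + (9−10.35)²/10.35 + (21−21.09)²/21.09 + (21−22.26)²/22.26 + (16−14.65)²/14.65 = 0.4759
df = 2
p-value (upper-tail) = 0.78824
At α=0.05: p ≥ α → fail to reject H₀

reject H₀: no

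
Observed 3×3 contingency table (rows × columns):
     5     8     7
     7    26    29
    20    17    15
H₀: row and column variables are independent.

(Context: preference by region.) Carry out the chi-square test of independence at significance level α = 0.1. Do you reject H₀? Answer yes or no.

Row totals [20, 62, 52], col totals [32, 51, 51], n=134
χ² = (5−4.78)²/4.78 + (8−7.61)²/7.61 + (7−7.61)²/7.61 + (7−14.81)²/14.81 + (26−23.60)²/23.60 + (29−23.60)²/23.60 + (20−12.42)²/12.42 + (17−19.79)²/19.79 + (15−19.79)²/19.79 = 11.8596
df = 4
p-value (upper-tail) = 0.01843
At α=0.1: p < α → reject H₀

reject H₀: yes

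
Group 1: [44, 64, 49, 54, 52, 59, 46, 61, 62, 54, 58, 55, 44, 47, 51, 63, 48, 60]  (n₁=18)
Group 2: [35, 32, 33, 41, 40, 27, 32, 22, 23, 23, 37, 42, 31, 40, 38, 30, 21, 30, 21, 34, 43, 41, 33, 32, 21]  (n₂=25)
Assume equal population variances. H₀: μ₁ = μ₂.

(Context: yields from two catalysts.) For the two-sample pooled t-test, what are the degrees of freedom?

degrees of freedom = 41

df = n₁ + n₂ − 2 = 18 + 25 − 2 = 41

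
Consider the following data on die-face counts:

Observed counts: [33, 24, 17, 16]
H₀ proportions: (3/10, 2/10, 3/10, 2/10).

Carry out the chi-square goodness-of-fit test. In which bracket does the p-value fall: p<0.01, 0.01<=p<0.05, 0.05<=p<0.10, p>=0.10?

n = 90; E_i = n·p_i = [27.00, 18.00, 27.00, 18.00]
χ² = (33−27.00)²/27.00 + (24−18.00)²/18.00 + (17−27.00)²/27.00 + (16−18.00)²/18.00 = 7.2593
df = 3
p-value (upper-tail) = 0.06408
→ bracket: 0.05<=p<0.10

p-value bracket: 0.05<=p<0.10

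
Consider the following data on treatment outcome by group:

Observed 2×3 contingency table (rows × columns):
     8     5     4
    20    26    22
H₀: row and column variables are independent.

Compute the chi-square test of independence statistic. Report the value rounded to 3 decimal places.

test statistic = 1.922

Row totals [17, 68], col totals [28, 31, 26], n=85
χ² = (8−5.60)²/5.60 + (5−6.20)²/6.20 + (4−5.20)²/5.20 + (20−22.40)²/22.40 + (26−24.80)²/24.80 + (22−20.80)²/20.80 = 1.9222
df = 2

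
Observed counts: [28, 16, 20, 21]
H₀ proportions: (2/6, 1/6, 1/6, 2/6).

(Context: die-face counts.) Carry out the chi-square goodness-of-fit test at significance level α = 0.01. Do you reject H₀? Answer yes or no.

n = 85; E_i = n·p_i = [28.33, 14.17, 14.17, 28.33]
χ² = (28−28.33)²/28.33 + (16−14.17)²/14.17 + (20−14.17)²/14.17 + (21−28.33)²/28.33 = 4.5412
df = 3
p-value (upper-tail) = 0.20865
At α=0.01: p ≥ α → fail to reject H₀

reject H₀: no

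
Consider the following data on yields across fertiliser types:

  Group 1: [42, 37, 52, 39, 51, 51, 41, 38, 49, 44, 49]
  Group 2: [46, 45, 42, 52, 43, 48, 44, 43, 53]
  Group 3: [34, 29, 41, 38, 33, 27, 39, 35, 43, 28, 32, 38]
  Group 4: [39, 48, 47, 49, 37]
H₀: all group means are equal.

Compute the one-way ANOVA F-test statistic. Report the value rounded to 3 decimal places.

Group means [44.82, 46.22, 34.75, 44.00], grand mean 41.784
SSB = Σnᵢ(x̄ᵢ−x̄)² = 896.828; SSW = ΣΣ(x−x̄ᵢ)² = 875.442
MSB = 896.828/3 = 298.9428; MSW = 875.442/33 = 26.5285
F = MSB/MSW = 11.2687
df = (3, 33)

test statistic = 11.269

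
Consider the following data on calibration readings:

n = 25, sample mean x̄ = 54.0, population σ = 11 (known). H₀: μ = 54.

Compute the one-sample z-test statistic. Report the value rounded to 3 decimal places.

SE = σ/√n = 11/√25 = 2.2000
z = (x̄−μ₀)/SE = (54.0−54)/2.2000 = 0.0000

test statistic = 0.000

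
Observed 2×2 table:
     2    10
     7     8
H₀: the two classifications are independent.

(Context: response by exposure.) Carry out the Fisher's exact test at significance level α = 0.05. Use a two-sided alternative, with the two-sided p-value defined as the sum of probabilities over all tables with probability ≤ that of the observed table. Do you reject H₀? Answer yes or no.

Margins: r₁=12, r₂=15, c₁=9, c₂=18, n=27
p_obs = C(12,2)·C(15,7)/C(27,9); sum pmf over tables with pmf ≤ p_obs
p-value (two-sided) = 0.21724
At α=0.05: p ≥ α → fail to reject H₀

reject H₀: no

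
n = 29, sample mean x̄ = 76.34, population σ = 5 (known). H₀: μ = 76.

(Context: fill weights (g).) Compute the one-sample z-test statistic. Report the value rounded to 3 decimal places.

SE = σ/√n = 5/√29 = 0.9285
z = (x̄−μ₀)/SE = (76.34−76)/0.9285 = 0.3662

test statistic = 0.366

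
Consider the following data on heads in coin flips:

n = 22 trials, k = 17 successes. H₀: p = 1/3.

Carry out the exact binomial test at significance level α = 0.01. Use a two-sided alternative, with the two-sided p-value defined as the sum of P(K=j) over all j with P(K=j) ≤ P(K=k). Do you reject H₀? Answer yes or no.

reject H₀: yes

Exact binomial: n=22, k=17, p₀=1/3=0.3333
P(X=j) = C(n,j)·p₀^j·(1−p₀)^(n−j); p = Σ P(X=j) over j with P(X=j) ≤ P(X=17)
p-value (two-sided) = 0.00003
At α=0.01: p < α → reject H₀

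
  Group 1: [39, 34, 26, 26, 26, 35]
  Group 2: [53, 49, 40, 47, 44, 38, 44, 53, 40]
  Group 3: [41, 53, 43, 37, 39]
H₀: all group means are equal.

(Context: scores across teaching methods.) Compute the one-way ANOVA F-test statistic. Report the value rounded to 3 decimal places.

test statistic = 11.589

Group means [31.00, 45.33, 42.60], grand mean 40.350
SSB = Σnᵢ(x̄ᵢ−x̄)² = 773.350; SSW = ΣΣ(x−x̄ᵢ)² = 567.200
MSB = 773.350/2 = 386.6750; MSW = 567.200/17 = 33.3647
F = MSB/MSW = 11.5893
df = (2, 17)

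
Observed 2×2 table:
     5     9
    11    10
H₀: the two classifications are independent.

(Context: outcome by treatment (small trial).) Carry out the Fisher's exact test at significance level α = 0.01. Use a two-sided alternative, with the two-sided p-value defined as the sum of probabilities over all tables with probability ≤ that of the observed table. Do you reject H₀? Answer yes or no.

Margins: r₁=14, r₂=21, c₁=16, c₂=19, n=35
p_obs = C(14,5)·C(21,11)/C(35,16); sum pmf over tables with pmf ≤ p_obs
p-value (two-sided) = 0.49064
At α=0.01: p ≥ α → fail to reject H₀

reject H₀: no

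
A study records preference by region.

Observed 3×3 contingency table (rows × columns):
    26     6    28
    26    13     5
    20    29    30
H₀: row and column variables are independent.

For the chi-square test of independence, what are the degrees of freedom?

df = (r−1)(c−1) = (3−1)·(3−1) = 4

degrees of freedom = 4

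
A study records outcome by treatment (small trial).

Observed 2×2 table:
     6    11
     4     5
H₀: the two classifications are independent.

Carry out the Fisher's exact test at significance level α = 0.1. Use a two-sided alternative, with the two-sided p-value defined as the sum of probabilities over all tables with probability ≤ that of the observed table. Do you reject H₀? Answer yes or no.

reject H₀: no

Margins: r₁=17, r₂=9, c₁=10, c₂=16, n=26
p_obs = C(17,6)·C(9,4)/C(26,10); sum pmf over tables with pmf ≤ p_obs
p-value (two-sided) = 0.69245
At α=0.1: p ≥ α → fail to reject H₀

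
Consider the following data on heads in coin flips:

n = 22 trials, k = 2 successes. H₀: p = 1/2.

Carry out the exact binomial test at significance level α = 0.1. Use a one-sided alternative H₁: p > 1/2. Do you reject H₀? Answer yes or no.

reject H₀: no

Exact binomial: n=22, k=2, p₀=1/2=0.5000
P(X≥2) from Σ C(n,i)·p₀^i·(1−p₀)^(n−i)
p-value (one-sided, H₁ greater) = 0.99999
At α=0.1: p ≥ α → fail to reject H₀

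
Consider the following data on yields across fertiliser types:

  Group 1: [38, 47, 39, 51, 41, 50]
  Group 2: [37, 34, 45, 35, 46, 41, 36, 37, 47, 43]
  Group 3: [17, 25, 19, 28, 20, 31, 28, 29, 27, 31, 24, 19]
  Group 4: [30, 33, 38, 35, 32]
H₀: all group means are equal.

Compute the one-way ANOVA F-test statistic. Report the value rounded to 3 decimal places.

test statistic = 28.394

Group means [44.33, 40.10, 24.83, 33.60], grand mean 34.333
SSB = Σnᵢ(x̄ᵢ−x̄)² = 2018.233; SSW = ΣΣ(x−x̄ᵢ)² = 687.100
MSB = 2018.233/3 = 672.7444; MSW = 687.100/29 = 23.6931
F = MSB/MSW = 28.3941
df = (3, 29)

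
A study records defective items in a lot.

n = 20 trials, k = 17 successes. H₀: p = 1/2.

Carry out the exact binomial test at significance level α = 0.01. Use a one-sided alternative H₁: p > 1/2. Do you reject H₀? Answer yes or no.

reject H₀: yes

Exact binomial: n=20, k=17, p₀=1/2=0.5000
P(X≥17) from Σ C(n,i)·p₀^i·(1−p₀)^(n−i)
p-value (one-sided, H₁ greater) = 0.00129
At α=0.01: p < α → reject H₀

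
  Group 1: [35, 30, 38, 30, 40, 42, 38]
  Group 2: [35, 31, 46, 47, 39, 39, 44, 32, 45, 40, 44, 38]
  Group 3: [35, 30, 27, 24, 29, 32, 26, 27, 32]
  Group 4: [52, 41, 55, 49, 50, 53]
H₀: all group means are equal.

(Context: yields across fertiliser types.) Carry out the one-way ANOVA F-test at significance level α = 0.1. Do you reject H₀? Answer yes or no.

Group means [36.14, 40.00, 29.11, 50.00], grand mean 38.088
SSB = Σnᵢ(x̄ᵢ−x̄)² = 1646.989; SSW = ΣΣ(x−x̄ᵢ)² = 667.746
MSB = 1646.989/3 = 548.9964; MSW = 667.746/30 = 22.2582
F = MSB/MSW = 24.6649
df = (3, 30)
p-value (upper-tail) = 0.00000
At α=0.1: p < α → reject H₀

reject H₀: yes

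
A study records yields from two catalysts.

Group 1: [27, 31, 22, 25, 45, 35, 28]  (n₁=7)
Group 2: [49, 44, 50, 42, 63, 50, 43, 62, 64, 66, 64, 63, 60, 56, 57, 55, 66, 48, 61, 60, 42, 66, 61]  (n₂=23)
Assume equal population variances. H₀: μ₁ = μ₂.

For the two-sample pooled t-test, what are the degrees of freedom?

degrees of freedom = 28

df = n₁ + n₂ − 2 = 7 + 23 − 2 = 28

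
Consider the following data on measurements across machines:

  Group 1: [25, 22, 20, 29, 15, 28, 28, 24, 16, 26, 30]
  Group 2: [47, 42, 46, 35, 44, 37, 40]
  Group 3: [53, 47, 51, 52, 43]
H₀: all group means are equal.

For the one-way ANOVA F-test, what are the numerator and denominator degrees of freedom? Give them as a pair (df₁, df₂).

k = 3 groups, N = 23 total
df = (k−1, N−k) = (3−1, 23−3) = (2, 20)

degrees of freedom = [2, 20]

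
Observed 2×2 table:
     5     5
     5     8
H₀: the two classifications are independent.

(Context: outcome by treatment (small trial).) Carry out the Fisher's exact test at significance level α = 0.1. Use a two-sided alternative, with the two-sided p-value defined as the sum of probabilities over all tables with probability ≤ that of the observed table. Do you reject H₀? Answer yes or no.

reject H₀: no

Margins: r₁=10, r₂=13, c₁=10, c₂=13, n=23
p_obs = C(10,5)·C(13,5)/C(23,10); sum pmf over tables with pmf ≤ p_obs
p-value (two-sided) = 0.68502
At α=0.1: p ≥ α → fail to reject H₀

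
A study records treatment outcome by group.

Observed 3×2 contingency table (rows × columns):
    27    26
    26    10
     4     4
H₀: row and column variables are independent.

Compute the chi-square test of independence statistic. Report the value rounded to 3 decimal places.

Row totals [53, 36, 8], col totals [57, 40], n=97
χ² = (27−31.14)²/31.14 + (26−21.86)²/21.86 + (26−21.15)²/21.15 + (10−14.85)²/14.85 + (4−4.70)²/4.70 + (4−3.30)²/3.30 = 4.2821
df = 2

test statistic = 4.282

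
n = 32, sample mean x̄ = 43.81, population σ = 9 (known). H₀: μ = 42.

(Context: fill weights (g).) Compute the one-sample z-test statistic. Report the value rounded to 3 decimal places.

test statistic = 1.138

SE = σ/√n = 9/√32 = 1.5910
z = (x̄−μ₀)/SE = (43.81−42)/1.5910 = 1.1377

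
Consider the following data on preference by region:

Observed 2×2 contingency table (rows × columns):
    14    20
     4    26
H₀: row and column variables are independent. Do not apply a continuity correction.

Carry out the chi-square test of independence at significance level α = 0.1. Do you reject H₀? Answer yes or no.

Row totals [34, 30], col totals [18, 46], n=64
χ² = (14−9.56)²/9.56 + (20−24.44)²/24.44 + (4−8.44)²/8.44 + (26−21.56)²/21.56 = 6.1120
df = 1
p-value (upper-tail) = 0.01343
At α=0.1: p < α → reject H₀

reject H₀: yes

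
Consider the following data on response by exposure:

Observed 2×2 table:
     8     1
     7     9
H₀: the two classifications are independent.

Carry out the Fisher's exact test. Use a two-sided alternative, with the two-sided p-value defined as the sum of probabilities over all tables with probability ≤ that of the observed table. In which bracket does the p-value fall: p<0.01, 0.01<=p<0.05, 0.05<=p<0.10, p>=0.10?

Margins: r₁=9, r₂=16, c₁=15, c₂=10, n=25
p_obs = C(9,8)·C(16,7)/C(25,15); sum pmf over tables with pmf ≤ p_obs
p-value (two-sided) = 0.04045
→ bracket: 0.01<=p<0.05

p-value bracket: 0.01<=p<0.05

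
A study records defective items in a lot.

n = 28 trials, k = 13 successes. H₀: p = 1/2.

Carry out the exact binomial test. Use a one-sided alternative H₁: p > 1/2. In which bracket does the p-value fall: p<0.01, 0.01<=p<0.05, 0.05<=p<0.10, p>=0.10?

Exact binomial: n=28, k=13, p₀=1/2=0.5000
P(X≥13) from Σ C(n,i)·p₀^i·(1−p₀)^(n−i)
p-value (one-sided, H₁ greater) = 0.71421
→ bracket: p>=0.10

p-value bracket: p>=0.10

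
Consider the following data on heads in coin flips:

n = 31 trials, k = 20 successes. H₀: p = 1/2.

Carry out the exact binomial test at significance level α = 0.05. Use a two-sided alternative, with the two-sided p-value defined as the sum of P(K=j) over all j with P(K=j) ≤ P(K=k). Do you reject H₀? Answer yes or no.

reject H₀: no

Exact binomial: n=31, k=20, p₀=1/2=0.5000
P(X=j) = C(n,j)·p₀^j·(1−p₀)^(n−j); p = Σ P(X=j) over j with P(X=j) ≤ P(X=20)
p-value (two-sided) = 0.14961
At α=0.05: p ≥ α → fail to reject H₀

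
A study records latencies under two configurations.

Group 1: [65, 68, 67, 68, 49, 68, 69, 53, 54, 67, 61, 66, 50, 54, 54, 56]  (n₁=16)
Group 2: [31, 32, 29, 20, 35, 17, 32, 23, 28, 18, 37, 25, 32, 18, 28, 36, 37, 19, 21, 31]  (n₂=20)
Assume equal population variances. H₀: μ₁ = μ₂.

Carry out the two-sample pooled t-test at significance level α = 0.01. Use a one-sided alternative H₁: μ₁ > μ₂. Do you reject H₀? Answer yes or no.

x̄₁=60.562, s₁=7.402, n₁=16
x̄₂=27.450, s₂=6.825, n₂=20
s_p² = [15·7.402² + 19·6.825²]/34 = 50.2026
SE = √(s_p²·(1/16+1/20)) = 2.3765
t = (60.562−27.450)/2.3765 = 13.9333
df = 34
p-value (one-sided, H₁ greater) = 0.00000
At α=0.01: p < α → reject H₀

reject H₀: yes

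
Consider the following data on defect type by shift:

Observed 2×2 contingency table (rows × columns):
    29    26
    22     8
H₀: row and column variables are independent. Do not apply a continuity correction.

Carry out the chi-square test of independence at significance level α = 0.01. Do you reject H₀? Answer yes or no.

reject H₀: no

Row totals [55, 30], col totals [51, 34], n=85
χ² = (29−33.00)²/33.00 + (26−22.00)²/22.00 + (22−18.00)²/18.00 + (8−12.00)²/12.00 = 3.4343
df = 1
p-value (upper-tail) = 0.06385
At α=0.01: p ≥ α → fail to reject H₀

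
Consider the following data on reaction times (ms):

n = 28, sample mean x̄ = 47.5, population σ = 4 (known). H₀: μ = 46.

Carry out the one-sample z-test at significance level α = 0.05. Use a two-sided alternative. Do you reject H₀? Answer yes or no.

SE = σ/√n = 4/√28 = 0.7559
z = (x̄−μ₀)/SE = (47.5−46)/0.7559 = 1.9843
p-value (two-sided) = 0.04722
At α=0.05: p < α → reject H₀

reject H₀: yes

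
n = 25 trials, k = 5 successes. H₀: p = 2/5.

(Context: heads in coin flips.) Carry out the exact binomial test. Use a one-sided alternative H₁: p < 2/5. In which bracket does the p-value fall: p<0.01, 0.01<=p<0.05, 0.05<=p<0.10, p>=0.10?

p-value bracket: 0.01<=p<0.05

Exact binomial: n=25, k=5, p₀=2/5=0.4000
P(X≤5) from Σ C(n,i)·p₀^i·(1−p₀)^(n−i)
p-value (one-sided, H₁ less) = 0.02936
→ bracket: 0.01<=p<0.05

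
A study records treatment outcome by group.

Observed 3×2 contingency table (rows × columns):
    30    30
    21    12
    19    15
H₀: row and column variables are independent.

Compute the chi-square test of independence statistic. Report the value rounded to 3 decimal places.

Row totals [60, 33, 34], col totals [70, 57], n=127
χ² = (30−33.07)²/33.07 + (30−26.93)²/26.93 + (21−18.19)²/18.19 + (12−14.81)²/14.81 + (19−18.74)²/18.74 + (15−15.26)²/15.26 = 1.6113
df = 2

test statistic = 1.611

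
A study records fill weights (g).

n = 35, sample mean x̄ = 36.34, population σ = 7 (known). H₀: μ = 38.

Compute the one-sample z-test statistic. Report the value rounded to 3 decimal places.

SE = σ/√n = 7/√35 = 1.1832
z = (x̄−μ₀)/SE = (36.34−38)/1.1832 = -1.4030

test statistic = -1.403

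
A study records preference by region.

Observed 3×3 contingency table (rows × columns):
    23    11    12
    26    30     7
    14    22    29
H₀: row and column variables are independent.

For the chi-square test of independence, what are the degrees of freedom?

df = (r−1)(c−1) = (3−1)·(3−1) = 4

degrees of freedom = 4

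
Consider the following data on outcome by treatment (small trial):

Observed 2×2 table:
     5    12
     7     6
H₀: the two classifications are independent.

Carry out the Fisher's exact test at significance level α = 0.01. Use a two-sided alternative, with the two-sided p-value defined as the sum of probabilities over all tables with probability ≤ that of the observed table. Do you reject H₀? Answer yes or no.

reject H₀: no

Margins: r₁=17, r₂=13, c₁=12, c₂=18, n=30
p_obs = C(17,5)·C(13,7)/C(30,12); sum pmf over tables with pmf ≤ p_obs
p-value (two-sided) = 0.26412
At α=0.01: p ≥ α → fail to reject H₀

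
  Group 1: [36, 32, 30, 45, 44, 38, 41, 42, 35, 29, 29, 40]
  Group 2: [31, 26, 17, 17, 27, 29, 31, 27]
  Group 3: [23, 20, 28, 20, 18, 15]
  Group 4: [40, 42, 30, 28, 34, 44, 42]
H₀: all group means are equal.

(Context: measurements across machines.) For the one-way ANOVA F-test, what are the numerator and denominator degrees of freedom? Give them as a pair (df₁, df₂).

k = 4 groups, N = 33 total
df = (k−1, N−k) = (4−1, 33−4) = (3, 29)

degrees of freedom = [3, 29]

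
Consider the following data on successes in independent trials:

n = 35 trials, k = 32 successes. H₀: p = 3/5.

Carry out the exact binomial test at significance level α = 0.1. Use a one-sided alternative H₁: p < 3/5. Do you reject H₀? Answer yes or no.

reject H₀: no

Exact binomial: n=35, k=32, p₀=3/5=0.6000
P(X≤32) from Σ C(n,i)·p₀^i·(1−p₀)^(n−i)
p-value (one-sided, H₁ less) = 1.00000
At α=0.1: p ≥ α → fail to reject H₀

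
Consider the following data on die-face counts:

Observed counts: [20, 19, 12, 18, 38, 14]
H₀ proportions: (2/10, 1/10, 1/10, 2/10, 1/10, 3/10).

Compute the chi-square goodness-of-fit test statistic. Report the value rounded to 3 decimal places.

n = 121; E_i = n·p_i = [24.20, 12.10, 12.10, 24.20, 12.10, 36.30]
χ² = (20−24.20)²/24.20 + (19−12.10)²/12.10 + (12−12.10)²/12.10 + (18−24.20)²/24.20 + (38−12.10)²/12.10 + (14−36.30)²/36.30 = 75.3912
df = 5

test statistic = 75.391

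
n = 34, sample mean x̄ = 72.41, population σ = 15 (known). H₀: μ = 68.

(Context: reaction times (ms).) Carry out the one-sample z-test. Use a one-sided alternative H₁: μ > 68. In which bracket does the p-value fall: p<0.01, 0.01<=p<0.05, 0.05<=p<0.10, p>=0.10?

p-value bracket: 0.01<=p<0.05

SE = σ/√n = 15/√34 = 2.5725
z = (x̄−μ₀)/SE = (72.41−68)/2.5725 = 1.7143
p-value (one-sided, H₁ greater) = 0.04324
→ bracket: 0.01<=p<0.05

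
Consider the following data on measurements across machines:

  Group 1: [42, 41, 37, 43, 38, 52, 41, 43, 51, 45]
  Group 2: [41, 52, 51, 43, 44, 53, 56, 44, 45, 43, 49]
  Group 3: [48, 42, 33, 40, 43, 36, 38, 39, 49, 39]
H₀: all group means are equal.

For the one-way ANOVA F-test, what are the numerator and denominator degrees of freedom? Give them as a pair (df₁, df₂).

degrees of freedom = [2, 28]

k = 3 groups, N = 31 total
df = (k−1, N−k) = (3−1, 31−3) = (2, 28)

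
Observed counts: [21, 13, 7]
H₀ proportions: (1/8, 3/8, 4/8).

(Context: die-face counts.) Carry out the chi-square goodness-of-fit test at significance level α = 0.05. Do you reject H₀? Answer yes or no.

n = 41; E_i = n·p_i = [5.12, 15.38, 20.50]
χ² = (21−5.12)²/5.12 + (13−15.38)²/15.38 + (7−20.50)²/20.50 = 58.4309
df = 2
p-value (upper-tail) = 0.00000
At α=0.05: p < α → reject H₀

reject H₀: yes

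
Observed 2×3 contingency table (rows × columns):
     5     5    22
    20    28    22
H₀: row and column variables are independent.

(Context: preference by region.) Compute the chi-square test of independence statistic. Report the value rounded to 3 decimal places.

test statistic = 12.626

Row totals [32, 70], col totals [25, 33, 44], n=102
χ² = (5−7.84)²/7.84 + (5−10.35)²/10.35 + (22−13.80)²/13.80 + (20−17.16)²/17.16 + (28−22.65)²/22.65 + (22−30.20)²/30.20 = 12.6258
df = 2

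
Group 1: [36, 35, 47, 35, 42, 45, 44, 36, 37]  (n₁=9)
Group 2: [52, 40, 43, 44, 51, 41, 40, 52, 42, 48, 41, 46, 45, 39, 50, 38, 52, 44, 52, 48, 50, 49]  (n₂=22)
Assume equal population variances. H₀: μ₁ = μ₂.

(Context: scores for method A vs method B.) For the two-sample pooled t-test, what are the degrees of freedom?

degrees of freedom = 29

df = n₁ + n₂ − 2 = 9 + 22 − 2 = 29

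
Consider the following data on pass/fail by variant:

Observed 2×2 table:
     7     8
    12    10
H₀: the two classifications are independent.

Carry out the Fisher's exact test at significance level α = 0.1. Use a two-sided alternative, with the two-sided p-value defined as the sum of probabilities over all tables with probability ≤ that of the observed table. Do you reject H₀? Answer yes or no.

reject H₀: no

Margins: r₁=15, r₂=22, c₁=19, c₂=18, n=37
p_obs = C(15,7)·C(22,12)/C(37,19); sum pmf over tables with pmf ≤ p_obs
p-value (two-sided) = 0.74314
At α=0.1: p ≥ α → fail to reject H₀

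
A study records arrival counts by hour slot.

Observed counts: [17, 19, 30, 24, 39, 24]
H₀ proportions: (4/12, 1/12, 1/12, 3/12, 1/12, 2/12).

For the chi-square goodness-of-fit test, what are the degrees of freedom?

degrees of freedom = 5

df = k − 1 = 6 − 1 = 5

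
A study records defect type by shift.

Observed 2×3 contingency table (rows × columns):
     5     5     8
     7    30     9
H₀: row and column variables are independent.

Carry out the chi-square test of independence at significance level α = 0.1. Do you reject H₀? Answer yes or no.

reject H₀: yes

Row totals [18, 46], col totals [12, 35, 17], n=64
χ² = (5−3.38)²/3.38 + (5−9.84)²/9.84 + (8−4.78)²/4.78 + (7−8.62)²/8.62 + (30−25.16)²/25.16 + (9−12.22)²/12.22 = 7.4194
df = 2
p-value (upper-tail) = 0.02448
At α=0.1: p < α → reject H₀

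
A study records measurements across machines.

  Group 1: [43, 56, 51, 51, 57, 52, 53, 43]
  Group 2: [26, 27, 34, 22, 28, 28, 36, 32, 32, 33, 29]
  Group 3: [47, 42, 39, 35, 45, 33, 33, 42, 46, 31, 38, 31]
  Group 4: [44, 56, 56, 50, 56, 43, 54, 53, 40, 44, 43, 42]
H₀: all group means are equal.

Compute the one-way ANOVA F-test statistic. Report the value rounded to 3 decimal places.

test statistic = 31.898

Group means [50.75, 29.73, 38.50, 48.42], grand mean 41.302
SSB = Σnᵢ(x̄ᵢ−x̄)² = 2889.471; SSW = ΣΣ(x−x̄ᵢ)² = 1177.598
MSB = 2889.471/3 = 963.1571; MSW = 1177.598/39 = 30.1948
F = MSB/MSW = 31.8981
df = (3, 39)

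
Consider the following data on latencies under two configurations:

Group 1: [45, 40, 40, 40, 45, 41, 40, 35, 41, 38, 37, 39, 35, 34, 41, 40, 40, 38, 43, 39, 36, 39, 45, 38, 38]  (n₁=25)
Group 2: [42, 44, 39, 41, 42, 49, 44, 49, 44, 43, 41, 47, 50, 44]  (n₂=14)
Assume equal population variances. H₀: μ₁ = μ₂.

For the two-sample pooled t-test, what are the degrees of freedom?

degrees of freedom = 37

df = n₁ + n₂ − 2 = 25 + 14 − 2 = 37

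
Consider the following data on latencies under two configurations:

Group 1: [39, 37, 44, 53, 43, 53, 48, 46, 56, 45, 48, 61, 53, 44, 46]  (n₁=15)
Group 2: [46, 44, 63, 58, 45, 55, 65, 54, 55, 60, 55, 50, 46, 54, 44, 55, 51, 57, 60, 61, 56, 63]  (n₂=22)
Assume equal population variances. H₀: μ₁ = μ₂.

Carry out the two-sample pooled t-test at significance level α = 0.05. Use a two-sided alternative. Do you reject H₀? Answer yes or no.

x̄₁=47.733, s₁=6.453, n₁=15
x̄₂=54.409, s₂=6.427, n₂=22
s_p² = [14·6.453² + 21·6.427²]/35 = 41.4358
SE = √(s_p²·(1/15+1/22)) = 2.1554
t = (47.733−54.409)/2.1554 = -3.0972
df = 35
p-value (two-sided) = 0.00384
At α=0.05: p < α → reject H₀

reject H₀: yes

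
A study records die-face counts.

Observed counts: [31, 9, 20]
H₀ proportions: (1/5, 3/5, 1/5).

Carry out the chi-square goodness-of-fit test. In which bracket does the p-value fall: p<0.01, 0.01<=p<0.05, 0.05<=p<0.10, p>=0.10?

p-value bracket: p<0.01

n = 60; E_i = n·p_i = [12.00, 36.00, 12.00]
χ² = (31−12.00)²/12.00 + (9−36.00)²/36.00 + (20−12.00)²/12.00 = 55.6667
df = 2
p-value (upper-tail) = 0.00000
→ bracket: p<0.01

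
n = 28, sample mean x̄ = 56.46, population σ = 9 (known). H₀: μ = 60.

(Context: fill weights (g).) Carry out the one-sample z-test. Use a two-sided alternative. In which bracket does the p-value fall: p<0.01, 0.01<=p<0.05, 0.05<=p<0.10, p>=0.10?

p-value bracket: 0.01<=p<0.05

SE = σ/√n = 9/√28 = 1.7008
z = (x̄−μ₀)/SE = (56.46−60)/1.7008 = -2.0813
p-value (two-sided) = 0.03740
→ bracket: 0.01<=p<0.05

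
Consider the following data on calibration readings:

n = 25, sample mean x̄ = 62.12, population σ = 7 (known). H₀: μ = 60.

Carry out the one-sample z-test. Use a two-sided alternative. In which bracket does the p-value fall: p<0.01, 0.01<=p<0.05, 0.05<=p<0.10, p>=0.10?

SE = σ/√n = 7/√25 = 1.4000
z = (x̄−μ₀)/SE = (62.12−60)/1.4000 = 1.5143
p-value (two-sided) = 0.12995
→ bracket: p>=0.10

p-value bracket: p>=0.10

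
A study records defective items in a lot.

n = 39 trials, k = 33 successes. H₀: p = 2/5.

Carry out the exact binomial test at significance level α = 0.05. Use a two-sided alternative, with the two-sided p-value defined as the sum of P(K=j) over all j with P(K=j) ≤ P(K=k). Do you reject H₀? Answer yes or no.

reject H₀: yes

Exact binomial: n=39, k=33, p₀=2/5=0.4000
P(X=j) = C(n,j)·p₀^j·(1−p₀)^(n−j); p = Σ P(X=j) over j with P(X=j) ≤ P(X=33)
p-value (two-sided) = 0.00000
At α=0.05: p < α → reject H₀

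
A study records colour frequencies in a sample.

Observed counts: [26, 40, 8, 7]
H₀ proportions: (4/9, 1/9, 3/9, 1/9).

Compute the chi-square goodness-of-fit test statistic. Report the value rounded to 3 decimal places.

test statistic = 123.370

n = 81; E_i = n·p_i = [36.00, 9.00, 27.00, 9.00]
χ² = (26−36.00)²/36.00 + (40−9.00)²/9.00 + (8−27.00)²/27.00 + (7−9.00)²/9.00 = 123.3704
df = 3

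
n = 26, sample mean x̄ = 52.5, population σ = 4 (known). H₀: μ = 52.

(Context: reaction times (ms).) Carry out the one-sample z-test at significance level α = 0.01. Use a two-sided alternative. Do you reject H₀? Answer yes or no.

SE = σ/√n = 4/√26 = 0.7845
z = (x̄−μ₀)/SE = (52.5−52)/0.7845 = 0.6374
p-value (two-sided) = 0.52388
At α=0.01: p ≥ α → fail to reject H₀

reject H₀: no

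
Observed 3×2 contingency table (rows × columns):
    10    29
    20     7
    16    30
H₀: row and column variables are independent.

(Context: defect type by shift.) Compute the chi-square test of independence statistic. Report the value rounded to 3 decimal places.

Row totals [39, 27, 46], col totals [46, 66], n=112
χ² = (10−16.02)²/16.02 + (29−22.98)²/22.98 + (20−11.09)²/11.09 + (7−15.91)²/15.91 + (16−18.89)²/18.89 + (30−27.11)²/27.11 = 16.7389
df = 2

test statistic = 16.739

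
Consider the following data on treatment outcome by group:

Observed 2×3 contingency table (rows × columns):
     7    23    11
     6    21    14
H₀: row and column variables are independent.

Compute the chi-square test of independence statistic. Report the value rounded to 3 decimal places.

test statistic = 0.528

Row totals [41, 41], col totals [13, 44, 25], n=82
χ² = (7−6.50)²/6.50 + (23−22.00)²/22.00 + (11−12.50)²/12.50 + (6−6.50)²/6.50 + (21−22.00)²/22.00 + (14−12.50)²/12.50 = 0.5278
df = 2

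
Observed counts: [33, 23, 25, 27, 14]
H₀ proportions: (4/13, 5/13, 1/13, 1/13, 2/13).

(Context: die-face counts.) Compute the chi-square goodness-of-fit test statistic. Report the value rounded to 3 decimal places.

test statistic = 73.005

n = 122; E_i = n·p_i = [37.54, 46.92, 9.38, 9.38, 18.77]
χ² = (33−37.54)²/37.54 + (23−46.92)²/46.92 + (25−9.38)²/9.38 + (27−9.38)²/9.38 + (14−18.77)²/18.77 = 73.0053
df = 4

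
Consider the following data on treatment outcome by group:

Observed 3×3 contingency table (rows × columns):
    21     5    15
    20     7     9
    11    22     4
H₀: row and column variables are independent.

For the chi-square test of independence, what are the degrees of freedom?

degrees of freedom = 4

df = (r−1)(c−1) = (3−1)·(3−1) = 4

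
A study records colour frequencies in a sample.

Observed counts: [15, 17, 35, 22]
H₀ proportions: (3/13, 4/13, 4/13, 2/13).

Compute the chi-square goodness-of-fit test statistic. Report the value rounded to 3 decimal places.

n = 89; E_i = n·p_i = [20.54, 27.38, 27.38, 13.69]
χ² = (15−20.54)²/20.54 + (17−27.38)²/27.38 + (35−27.38)²/27.38 + (22−13.69)²/13.69 = 12.5899
df = 3

test statistic = 12.590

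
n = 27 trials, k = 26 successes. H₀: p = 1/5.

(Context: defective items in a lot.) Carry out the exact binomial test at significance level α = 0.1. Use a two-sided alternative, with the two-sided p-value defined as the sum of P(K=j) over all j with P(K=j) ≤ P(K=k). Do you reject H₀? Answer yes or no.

Exact binomial: n=27, k=26, p₀=1/5=0.2000
P(X=j) = C(n,j)·p₀^j·(1−p₀)^(n−j); p = Σ P(X=j) over j with P(X=j) ≤ P(X=26)
p-value (two-sided) = 0.00000
At α=0.1: p < α → reject H₀

reject H₀: yes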